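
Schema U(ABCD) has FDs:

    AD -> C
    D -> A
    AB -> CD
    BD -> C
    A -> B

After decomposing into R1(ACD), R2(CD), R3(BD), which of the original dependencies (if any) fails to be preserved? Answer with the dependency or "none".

none

AD → C lies within R1.
D → A lies within R1.
AB → CD: restricted closure across fragments reaches CD.
BD → C: restricted closure across fragments reaches C.
A → B: restricted closure across fragments reaches B.
Every dependency is enforceable on the fragments, so the decomposition is dependency-preserving.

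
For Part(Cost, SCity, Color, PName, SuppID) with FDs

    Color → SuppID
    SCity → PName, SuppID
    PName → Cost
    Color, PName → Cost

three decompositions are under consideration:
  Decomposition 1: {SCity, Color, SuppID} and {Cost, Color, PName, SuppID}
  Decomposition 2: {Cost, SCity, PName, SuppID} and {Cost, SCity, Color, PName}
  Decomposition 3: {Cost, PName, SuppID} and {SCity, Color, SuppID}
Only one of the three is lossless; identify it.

Decomposition 1: common = {Color, SuppID}, closure = {Color, SuppID} → lossy.
Decomposition 2: common = {Cost, SCity, PName}, closure = {Cost, SCity, PName, SuppID} → lossless.
Decomposition 3: common = {SuppID}, closure = {SuppID} → lossy.

Decomposition 2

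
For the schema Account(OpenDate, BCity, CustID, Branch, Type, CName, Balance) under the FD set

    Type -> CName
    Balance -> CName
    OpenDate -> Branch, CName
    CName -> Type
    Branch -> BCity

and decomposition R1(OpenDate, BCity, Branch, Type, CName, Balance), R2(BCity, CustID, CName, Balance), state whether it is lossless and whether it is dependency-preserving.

Lossless test: (BCity, CName, Balance)⁺ = {BCity, Type, CName, Balance}, which is a superkey of neither fragment — lossy.
Dependency preservation: every FD's attributes lie within a single fragment, so each can be enforced locally — preserved.

lossy but dependency-preserving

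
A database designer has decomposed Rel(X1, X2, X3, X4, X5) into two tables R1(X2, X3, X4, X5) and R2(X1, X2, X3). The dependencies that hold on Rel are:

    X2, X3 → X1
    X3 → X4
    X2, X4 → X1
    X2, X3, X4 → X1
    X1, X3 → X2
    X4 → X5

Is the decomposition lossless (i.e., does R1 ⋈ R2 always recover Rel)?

Common attributes: R1 ∩ R2 = {X2, X3}.
Closure of {X2, X3}: X2, X3 → X1 applies, adding X1; X3 → X4 applies, adding X4; X4 → X5 applies, adding X5. So (X2, X3)⁺ = {X1, X2, X3, X4, X5}.
This closure contains every attribute of R1, so R1 ∩ R2 → R1. The join is lossless.

Yes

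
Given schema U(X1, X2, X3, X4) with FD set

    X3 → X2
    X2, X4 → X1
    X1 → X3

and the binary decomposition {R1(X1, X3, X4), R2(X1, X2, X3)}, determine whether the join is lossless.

Common attributes: R1 ∩ R2 = {X1, X3}.
Closure of {X1, X3}: X3 → X2 applies, adding X2. So (X1, X3)⁺ = {X1, X2, X3}.
This closure contains every attribute of R2, so R1 ∩ R2 → R2. The join is lossless.

Yes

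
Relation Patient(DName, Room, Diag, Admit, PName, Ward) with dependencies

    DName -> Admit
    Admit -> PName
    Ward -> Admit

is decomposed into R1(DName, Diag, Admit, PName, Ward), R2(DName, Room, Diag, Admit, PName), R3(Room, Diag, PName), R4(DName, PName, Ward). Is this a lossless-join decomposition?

Chase test. Columns are DName, Room, Diag, Admit, PName, Ward; row i has aⱼ where attribute j ∈ Ri, else bᵢⱼ.
Initial tableau (one row per fragment):
  row 1: a1 b12 a3 a4 a5 a6
  row 2: a1 a2 a3 a4 a5 b26
  row 3: b31 a2 a3 b34 a5 b36
  row 4: a1 b42 b43 b44 a5 a6
Rows 1 and 4 agree on DName; apply DName→Admit and equate their Admit entries.
No row becomes fully distinguished — the join is lossy.

No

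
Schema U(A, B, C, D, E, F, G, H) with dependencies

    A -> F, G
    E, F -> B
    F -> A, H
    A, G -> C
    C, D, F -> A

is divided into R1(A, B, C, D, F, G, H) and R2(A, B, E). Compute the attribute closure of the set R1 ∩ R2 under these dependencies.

R1 ∩ R2 = {A, B}.
A → F, G applies, adding F, G
F → A, H applies, adding H
A, G → C applies, adding C
Closure: {A, B, C, F, G, H}.

A, B, C, F, G, H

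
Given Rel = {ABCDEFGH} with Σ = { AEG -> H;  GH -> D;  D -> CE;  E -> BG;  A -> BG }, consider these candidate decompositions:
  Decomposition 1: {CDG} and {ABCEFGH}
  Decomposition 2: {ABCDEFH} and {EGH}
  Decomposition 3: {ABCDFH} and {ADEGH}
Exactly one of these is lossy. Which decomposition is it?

Decomposition 1

Decomposition 1: common = {CG}, closure = {CG} → lossy.
Decomposition 2: common = {EH}, closure = {BCDEGH} → lossless.
Decomposition 3: common = {ADH}, closure = {ABCDEGH} → lossless.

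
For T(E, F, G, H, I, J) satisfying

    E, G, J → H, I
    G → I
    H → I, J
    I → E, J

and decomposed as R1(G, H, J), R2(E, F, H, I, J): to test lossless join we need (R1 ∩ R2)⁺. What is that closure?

R1 ∩ R2 = {H, J}.
H → I, J applies, adding I
I → E, J applies, adding E
Closure: {E, H, I, J}.

E, H, I, J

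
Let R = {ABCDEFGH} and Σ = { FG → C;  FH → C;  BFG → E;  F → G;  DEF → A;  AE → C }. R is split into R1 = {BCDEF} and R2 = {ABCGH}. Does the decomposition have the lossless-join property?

No

Common attributes: R1 ∩ R2 = {BC}.
No dependency enlarges {BC}, so (BC)⁺ = {BC}.
The closure contains neither all of R1 = {BCDEF} nor all of R2 = {ABCGH}, so the common attributes are not a superkey of either fragment. The join is lossy.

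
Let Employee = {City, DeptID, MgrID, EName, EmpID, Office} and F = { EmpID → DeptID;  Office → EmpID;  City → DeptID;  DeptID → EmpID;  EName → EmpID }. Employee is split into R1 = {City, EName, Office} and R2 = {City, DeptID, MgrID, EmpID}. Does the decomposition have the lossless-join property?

No

Common attributes: R1 ∩ R2 = {City}.
Closure of {City}: City → DeptID applies, adding DeptID; DeptID → EmpID applies, adding EmpID. So (City)⁺ = {City, DeptID, EmpID}.
The closure contains neither all of R1 = {City, EName, Office} nor all of R2 = {City, DeptID, MgrID, EmpID}, so the common attributes are not a superkey of either fragment. The join is lossy.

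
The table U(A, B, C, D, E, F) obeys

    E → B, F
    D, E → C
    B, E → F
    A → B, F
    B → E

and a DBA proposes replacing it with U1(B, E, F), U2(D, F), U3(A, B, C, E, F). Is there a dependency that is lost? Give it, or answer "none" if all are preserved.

Check D, E → C: no single fragment contains all of {C, D, E}, and the restricted closure of {D, E} across the fragments never reaches {C}.
E → B, F is preserved.
B, E → F is preserved.
A → B, F is preserved.
B → E is preserved.

D, E → C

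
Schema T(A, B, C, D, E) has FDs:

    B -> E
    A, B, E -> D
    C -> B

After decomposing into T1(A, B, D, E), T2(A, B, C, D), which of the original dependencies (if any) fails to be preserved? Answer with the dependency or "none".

none

B → E lies within T1.
A, B, E → D lies within T1.
C → B lies within T2.
Every dependency is enforceable on the fragments, so the decomposition is dependency-preserving.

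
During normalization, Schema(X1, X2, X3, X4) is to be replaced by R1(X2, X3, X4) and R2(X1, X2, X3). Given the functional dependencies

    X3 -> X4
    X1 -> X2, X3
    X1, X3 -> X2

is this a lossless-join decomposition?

Common attributes: R1 ∩ R2 = {X2, X3}.
Closure of {X2, X3}: X3 → X4 applies, adding X4. So (X2, X3)⁺ = {X2, X3, X4}.
This closure contains every attribute of R1, so R1 ∩ R2 → R1. The join is lossless.

Yes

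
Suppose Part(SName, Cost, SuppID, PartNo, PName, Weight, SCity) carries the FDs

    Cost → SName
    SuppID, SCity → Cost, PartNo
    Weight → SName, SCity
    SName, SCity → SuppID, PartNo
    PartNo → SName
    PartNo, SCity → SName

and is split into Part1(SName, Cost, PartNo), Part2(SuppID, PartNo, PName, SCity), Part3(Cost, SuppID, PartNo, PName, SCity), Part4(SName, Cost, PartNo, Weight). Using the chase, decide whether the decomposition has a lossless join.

No

Chase test. Columns are SName, Cost, SuppID, PartNo, PName, Weight, SCity; row i has aⱼ where attribute j ∈ Parti, else bᵢⱼ.
Initial tableau (one row per fragment):
  row 1: a1 a2 b13 a4 b15 b16 b17
  row 2: b21 b22 a3 a4 a5 b26 a7
  row 3: b31 a2 a3 a4 a5 b36 a7
  row 4: a1 a2 b43 a4 b45 a6 b47
Rows 1 and 3 agree on Cost; apply Cost→SName and equate their SName entries.
Rows 2 and 3 agree on SuppID, SCity; apply SuppID, SCity→Cost, PartNo and equate their Cost, PartNo entries.
Rows 1 and 2 agree on PartNo; apply PartNo→SName and equate their SName entries.
No row becomes fully distinguished — the join is lossy.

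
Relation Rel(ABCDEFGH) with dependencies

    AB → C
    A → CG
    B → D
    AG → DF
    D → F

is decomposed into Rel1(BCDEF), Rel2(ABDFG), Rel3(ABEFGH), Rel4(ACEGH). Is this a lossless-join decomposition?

Chase test. Columns are ABCDEFGH; row i has aⱼ where attribute j ∈ Reli, else bᵢⱼ.
Initial tableau (one row per fragment):
  row 1: b11 a2 a3 a4 a5 a6 b17 b18
  row 2: a1 a2 b23 a4 b25 a6 a7 b28
  row 3: a1 a2 b33 b34 a5 a6 a7 a8
  row 4: a1 b42 a3 b44 a5 b46 a7 a8
Rows 2 and 3 agree on AB; apply AB→C and equate their C entries.
Rows 2 and 4 agree on A; apply A→CG and equate their CG entries.
Rows 1 and 3 agree on B; apply B→D and equate their D entries.
Rows 2 and 4 agree on AG; apply AG→DF and equate their DF entries.
Row 3 is now all distinguished symbols — the join is lossless.

Yes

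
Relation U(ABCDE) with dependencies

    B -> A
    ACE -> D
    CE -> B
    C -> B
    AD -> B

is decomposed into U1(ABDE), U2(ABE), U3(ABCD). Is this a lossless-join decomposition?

No

Chase test. Columns are ABCDE; row i has aⱼ where attribute j ∈ Ui, else bᵢⱼ.
Initial tableau (one row per fragment):
  row 1: a1 a2 b13 a4 a5
  row 2: a1 a2 b23 b24 a5
  row 3: a1 a2 a3 a4 b35
No row becomes fully distinguished — the join is lossy.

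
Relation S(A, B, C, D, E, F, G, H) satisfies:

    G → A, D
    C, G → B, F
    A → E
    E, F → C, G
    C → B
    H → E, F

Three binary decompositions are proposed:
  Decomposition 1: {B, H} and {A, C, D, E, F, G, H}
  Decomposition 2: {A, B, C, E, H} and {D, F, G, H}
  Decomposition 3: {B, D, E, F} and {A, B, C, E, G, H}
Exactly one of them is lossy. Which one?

Decomposition 1: common = {H}, closure = {A, B, C, D, E, F, G, H} → lossless.
Decomposition 2: common = {H}, closure = {A, B, C, D, E, F, G, H} → lossless.
Decomposition 3: common = {B, E}, closure = {B, E} → lossy.

Decomposition 3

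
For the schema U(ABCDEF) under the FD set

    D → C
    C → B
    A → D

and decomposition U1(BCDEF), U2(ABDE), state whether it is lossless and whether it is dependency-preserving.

lossy but dependency-preserving

Lossless test: (BDE)⁺ = {BCDE}, which is a superkey of neither fragment — lossy.
Dependency preservation: every FD's attributes lie within a single fragment, so each can be enforced locally — preserved.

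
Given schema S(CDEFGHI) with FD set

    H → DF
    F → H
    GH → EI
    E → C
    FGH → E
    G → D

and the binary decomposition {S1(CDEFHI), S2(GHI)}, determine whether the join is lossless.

No

Common attributes: S1 ∩ S2 = {HI}.
Closure of {HI}: H → DF applies, adding DF. So (HI)⁺ = {DFHI}.
The closure contains neither all of S1 = {CDEFHI} nor all of S2 = {GHI}, so the common attributes are not a superkey of either fragment. The join is lossy.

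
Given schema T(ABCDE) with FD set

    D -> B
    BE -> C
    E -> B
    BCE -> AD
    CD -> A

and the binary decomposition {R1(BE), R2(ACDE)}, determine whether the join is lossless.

Common attributes: R1 ∩ R2 = {E}.
Closure of {E}: E → B applies, adding B; BE → C applies, adding C; BCE → AD applies, adding AD. So (E)⁺ = {ABCDE}.
This closure contains every attribute of R1, so R1 ∩ R2 → R1. The join is lossless.

Yes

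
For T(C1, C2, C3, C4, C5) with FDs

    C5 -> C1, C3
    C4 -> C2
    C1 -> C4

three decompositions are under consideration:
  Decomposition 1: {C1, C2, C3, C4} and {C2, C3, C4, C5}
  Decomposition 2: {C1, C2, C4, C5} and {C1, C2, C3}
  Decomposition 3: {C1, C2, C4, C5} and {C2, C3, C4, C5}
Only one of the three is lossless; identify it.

Decomposition 1: common = {C2, C3, C4}, closure = {C2, C3, C4} → lossy.
Decomposition 2: common = {C1, C2}, closure = {C1, C2, C4} → lossy.
Decomposition 3: common = {C2, C4, C5}, closure = {C1, C2, C3, C4, C5} → lossless.

Decomposition 3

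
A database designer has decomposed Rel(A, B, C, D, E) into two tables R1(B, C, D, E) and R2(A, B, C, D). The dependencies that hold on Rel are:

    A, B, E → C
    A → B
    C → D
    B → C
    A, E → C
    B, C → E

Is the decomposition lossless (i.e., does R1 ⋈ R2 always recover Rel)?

Yes

Common attributes: R1 ∩ R2 = {B, C, D}.
Closure of {B, C, D}: B, C → E applies, adding E. So (B, C, D)⁺ = {B, C, D, E}.
This closure contains every attribute of R1, so R1 ∩ R2 → R1. The join is lossless.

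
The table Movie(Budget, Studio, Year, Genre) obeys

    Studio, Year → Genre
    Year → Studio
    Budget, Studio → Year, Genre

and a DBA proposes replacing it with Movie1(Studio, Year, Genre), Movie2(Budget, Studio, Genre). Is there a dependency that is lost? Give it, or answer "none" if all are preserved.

Budget, Studio → Year, Genre

Check Budget, Studio → Year, Genre: no single fragment contains all of {Budget, Studio, Year, Genre}, and the restricted closure of {Budget, Studio} across the fragments never reaches {Year, Genre}.
Studio, Year → Genre is preserved.
Year → Studio is preserved.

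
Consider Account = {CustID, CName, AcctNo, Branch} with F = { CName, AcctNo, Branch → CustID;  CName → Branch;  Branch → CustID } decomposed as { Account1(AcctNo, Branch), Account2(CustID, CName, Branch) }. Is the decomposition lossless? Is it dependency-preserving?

lossy but dependency-preserving

Lossless test: (Branch)⁺ = {CustID, Branch}, which is a superkey of neither fragment — lossy.
Dependency preservation: CName, AcctNo, Branch → CustID is not contained in any single fragment, but the restricted closure of its left-hand side across the fragments still reaches the right-hand side; the remaining FDs each lie inside some fragment. All dependencies are preserved.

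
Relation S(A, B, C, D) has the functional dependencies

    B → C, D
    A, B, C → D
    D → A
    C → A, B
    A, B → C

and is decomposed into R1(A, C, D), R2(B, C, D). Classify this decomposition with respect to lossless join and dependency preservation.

lossless and dependency-preserving

Lossless test: (C, D)⁺ = {A, B, C, D}, which contains all of one fragment — lossless.
Dependency preservation: A, B, C → D; C → A, B; A, B → C are not contained in any single fragment, but the restricted closure of each left-hand side across the fragments still reaches the right-hand side; the remaining FDs each lie inside some fragment. All dependencies are preserved.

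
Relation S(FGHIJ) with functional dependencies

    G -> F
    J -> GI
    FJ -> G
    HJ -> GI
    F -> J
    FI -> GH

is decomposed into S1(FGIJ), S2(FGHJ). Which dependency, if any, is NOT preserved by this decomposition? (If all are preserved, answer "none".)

G → F lies within S1.
J → GI lies within S1.
FJ → G lies within S1.
HJ → GI: restricted closure across fragments reaches GI.
F → J lies within S1.
FI → GH: restricted closure across fragments reaches GH.
Every dependency is enforceable on the fragments, so the decomposition is dependency-preserving.

none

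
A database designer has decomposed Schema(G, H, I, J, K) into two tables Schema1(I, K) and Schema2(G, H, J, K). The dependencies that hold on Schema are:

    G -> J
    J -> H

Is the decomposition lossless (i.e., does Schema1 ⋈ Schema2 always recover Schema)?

Common attributes: Schema1 ∩ Schema2 = {K}.
No dependency enlarges {K}, so (K)⁺ = {K}.
The closure contains neither all of Schema1 = {I, K} nor all of Schema2 = {G, H, J, K}, so the common attributes are not a superkey of either fragment. The join is lossy.

No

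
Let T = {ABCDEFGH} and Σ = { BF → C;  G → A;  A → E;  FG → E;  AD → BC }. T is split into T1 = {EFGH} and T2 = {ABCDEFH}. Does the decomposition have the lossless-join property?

No

Common attributes: T1 ∩ T2 = {EFH}.
No dependency enlarges {EFH}, so (EFH)⁺ = {EFH}.
The closure contains neither all of T1 = {EFGH} nor all of T2 = {ABCDEFH}, so the common attributes are not a superkey of either fragment. The join is lossy.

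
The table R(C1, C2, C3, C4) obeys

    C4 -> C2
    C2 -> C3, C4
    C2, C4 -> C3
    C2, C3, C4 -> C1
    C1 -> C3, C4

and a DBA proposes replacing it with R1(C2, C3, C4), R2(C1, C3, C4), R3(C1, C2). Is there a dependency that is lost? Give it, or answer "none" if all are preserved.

none

C4 → C2 lies within R1.
C2 → C3, C4 lies within R1.
C2, C4 → C3 lies within R1.
C2, C3, C4 → C1: restricted closure across fragments reaches C1.
C1 → C3, C4 lies within R2.
Every dependency is enforceable on the fragments, so the decomposition is dependency-preserving.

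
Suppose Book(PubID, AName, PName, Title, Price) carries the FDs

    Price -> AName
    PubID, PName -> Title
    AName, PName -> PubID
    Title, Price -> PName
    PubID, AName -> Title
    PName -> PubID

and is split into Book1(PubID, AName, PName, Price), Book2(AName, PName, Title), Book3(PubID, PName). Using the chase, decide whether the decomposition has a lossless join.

Yes

Chase test. Columns are PubID, AName, PName, Title, Price; row i has aⱼ where attribute j ∈ Booki, else bᵢⱼ.
Initial tableau (one row per fragment):
  row 1: a1 a2 a3 b14 a5
  row 2: b21 a2 a3 a4 b25
  row 3: a1 b32 a3 b34 b35
Rows 1 and 3 agree on PubID, PName; apply PubID, PName→Title and equate their Title entries.
Rows 1 and 2 agree on AName, PName; apply AName, PName→PubID and equate their PubID entries.
Rows 1 and 2 agree on PubID, AName; apply PubID, AName→Title and equate their Title entries.
Row 1 is now all distinguished symbols — the join is lossless.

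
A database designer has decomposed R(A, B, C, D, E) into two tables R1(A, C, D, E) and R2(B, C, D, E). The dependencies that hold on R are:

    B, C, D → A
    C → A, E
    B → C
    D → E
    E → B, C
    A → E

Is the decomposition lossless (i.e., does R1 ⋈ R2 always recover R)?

Common attributes: R1 ∩ R2 = {C, D, E}.
Closure of {C, D, E}: C → A, E applies, adding A; E → B, C applies, adding B. So (C, D, E)⁺ = {A, B, C, D, E}.
This closure contains every attribute of R1, so R1 ∩ R2 → R1. The join is lossless.

Yes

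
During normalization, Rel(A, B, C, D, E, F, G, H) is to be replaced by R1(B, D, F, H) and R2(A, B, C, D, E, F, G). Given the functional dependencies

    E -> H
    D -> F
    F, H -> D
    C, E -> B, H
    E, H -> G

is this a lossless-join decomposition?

No

Common attributes: R1 ∩ R2 = {B, D, F}.
No dependency enlarges {B, D, F}, so (B, D, F)⁺ = {B, D, F}.
The closure contains neither all of R1 = {B, D, F, H} nor all of R2 = {A, B, C, D, E, F, G}, so the common attributes are not a superkey of either fragment. The join is lossy.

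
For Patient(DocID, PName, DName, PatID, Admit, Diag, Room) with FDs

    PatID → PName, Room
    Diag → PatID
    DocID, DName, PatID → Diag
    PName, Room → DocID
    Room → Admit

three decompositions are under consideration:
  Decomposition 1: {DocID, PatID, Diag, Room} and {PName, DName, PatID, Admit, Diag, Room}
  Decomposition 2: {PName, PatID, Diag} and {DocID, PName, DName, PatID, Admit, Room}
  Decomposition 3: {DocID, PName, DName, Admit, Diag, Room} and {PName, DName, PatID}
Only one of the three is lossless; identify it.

Decomposition 1: common = {PatID, Diag, Room}, closure = {DocID, PName, PatID, Admit, Diag, Room} → lossless.
Decomposition 2: common = {PName, PatID}, closure = {DocID, PName, PatID, Admit, Room} → lossy.
Decomposition 3: common = {PName, DName}, closure = {PName, DName} → lossy.

Decomposition 1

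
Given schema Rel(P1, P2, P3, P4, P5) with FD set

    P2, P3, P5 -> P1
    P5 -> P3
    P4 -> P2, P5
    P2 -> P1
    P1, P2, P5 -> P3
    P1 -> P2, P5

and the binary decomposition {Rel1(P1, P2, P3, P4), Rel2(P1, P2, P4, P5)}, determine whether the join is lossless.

Common attributes: Rel1 ∩ Rel2 = {P1, P2, P4}.
Closure of {P1, P2, P4}: P4 → P2, P5 applies, adding P5; P1, P2, P5 → P3 applies, adding P3. So (P1, P2, P4)⁺ = {P1, P2, P3, P4, P5}.
This closure contains every attribute of Rel1, so Rel1 ∩ Rel2 → Rel1. The join is lossless.

Yes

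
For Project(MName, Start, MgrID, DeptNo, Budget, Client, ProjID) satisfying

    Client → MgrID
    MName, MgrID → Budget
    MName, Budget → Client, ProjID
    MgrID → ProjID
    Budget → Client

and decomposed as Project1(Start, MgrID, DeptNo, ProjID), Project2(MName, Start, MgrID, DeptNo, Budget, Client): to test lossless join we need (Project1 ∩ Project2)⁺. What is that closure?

Start, MgrID, DeptNo, ProjID

Project1 ∩ Project2 = {Start, MgrID, DeptNo}.
MgrID → ProjID applies, adding ProjID
Closure: {Start, MgrID, DeptNo, ProjID}.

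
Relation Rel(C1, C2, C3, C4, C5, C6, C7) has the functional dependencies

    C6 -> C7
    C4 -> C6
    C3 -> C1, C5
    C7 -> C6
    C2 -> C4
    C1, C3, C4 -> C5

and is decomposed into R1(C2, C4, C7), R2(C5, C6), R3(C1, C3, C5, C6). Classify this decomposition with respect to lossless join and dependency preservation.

Lossless test (chase): Rows 2 and 3 agree on C6; apply C6→C7 and equate their C7 entries. No row becomes fully distinguished — the join is lossy.
Dependency preservation: the restricted closure of {C6} across the fragments never reaches {C7}, so C6 → C7 cannot be enforced without a join — not preserved.

lossy and not dependency-preserving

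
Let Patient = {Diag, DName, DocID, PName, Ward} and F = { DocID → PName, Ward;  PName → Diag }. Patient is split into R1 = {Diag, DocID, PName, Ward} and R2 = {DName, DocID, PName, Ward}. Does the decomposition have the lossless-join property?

Common attributes: R1 ∩ R2 = {DocID, PName, Ward}.
Closure of {DocID, PName, Ward}: PName → Diag applies, adding Diag. So (DocID, PName, Ward)⁺ = {Diag, DocID, PName, Ward}.
This closure contains every attribute of R1, so R1 ∩ R2 → R1. The join is lossless.

Yes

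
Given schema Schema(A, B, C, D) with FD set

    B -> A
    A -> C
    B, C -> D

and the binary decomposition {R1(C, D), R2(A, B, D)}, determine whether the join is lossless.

No

Common attributes: R1 ∩ R2 = {D}.
No dependency enlarges {D}, so (D)⁺ = {D}.
The closure contains neither all of R1 = {C, D} nor all of R2 = {A, B, D}, so the common attributes are not a superkey of either fragment. The join is lossy.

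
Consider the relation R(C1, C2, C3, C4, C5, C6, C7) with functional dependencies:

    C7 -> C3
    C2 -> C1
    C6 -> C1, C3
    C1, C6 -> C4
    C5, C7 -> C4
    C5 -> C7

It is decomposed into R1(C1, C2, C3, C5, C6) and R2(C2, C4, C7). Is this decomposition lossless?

Common attributes: R1 ∩ R2 = {C2}.
Closure of {C2}: C2 → C1 applies, adding C1. So (C2)⁺ = {C1, C2}.
The closure contains neither all of R1 = {C1, C2, C3, C5, C6} nor all of R2 = {C2, C4, C7}, so the common attributes are not a superkey of either fragment. The join is lossy.

No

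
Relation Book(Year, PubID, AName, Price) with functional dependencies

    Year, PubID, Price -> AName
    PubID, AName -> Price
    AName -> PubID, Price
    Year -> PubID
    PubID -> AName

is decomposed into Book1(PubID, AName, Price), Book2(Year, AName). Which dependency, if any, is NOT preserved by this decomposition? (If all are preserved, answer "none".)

none

Year, PubID, Price → AName: restricted closure across fragments reaches AName.
PubID, AName → Price lies within Book1.
AName → PubID, Price lies within Book1.
Year → PubID: restricted closure across fragments reaches PubID.
PubID → AName lies within Book1.
Every dependency is enforceable on the fragments, so the decomposition is dependency-preserving.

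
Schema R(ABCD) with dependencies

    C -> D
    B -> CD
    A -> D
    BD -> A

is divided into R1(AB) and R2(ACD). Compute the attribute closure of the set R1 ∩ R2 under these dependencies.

R1 ∩ R2 = {A}.
A → D applies, adding D
Closure: {AD}.

AD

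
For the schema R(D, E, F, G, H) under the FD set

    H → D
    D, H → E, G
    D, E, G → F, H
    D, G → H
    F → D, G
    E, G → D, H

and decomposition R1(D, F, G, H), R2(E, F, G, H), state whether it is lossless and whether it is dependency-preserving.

lossless and dependency-preserving

Lossless test: (F, G, H)⁺ = {D, E, F, G, H}, which contains all of one fragment — lossless.
Dependency preservation: D, H → E, G; D, E, G → F, H; E, G → D, H are not contained in any single fragment, but the restricted closure of each left-hand side across the fragments still reaches the right-hand side; the remaining FDs each lie inside some fragment. All dependencies are preserved.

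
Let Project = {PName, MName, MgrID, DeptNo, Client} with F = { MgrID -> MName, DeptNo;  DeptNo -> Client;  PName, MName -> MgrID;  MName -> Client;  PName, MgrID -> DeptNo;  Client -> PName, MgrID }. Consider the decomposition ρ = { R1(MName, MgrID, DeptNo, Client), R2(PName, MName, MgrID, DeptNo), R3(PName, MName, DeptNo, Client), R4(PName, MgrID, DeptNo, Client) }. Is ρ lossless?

Chase test. Columns are PName, MName, MgrID, DeptNo, Client; row i has aⱼ where attribute j ∈ Ri, else bᵢⱼ.
Initial tableau (one row per fragment):
  row 1: b11 a2 a3 a4 a5
  row 2: a1 a2 a3 a4 b25
  row 3: a1 a2 b33 a4 a5
  row 4: a1 b42 a3 a4 a5
Rows 1 and 4 agree on MgrID; apply MgrID→MName, DeptNo and equate their MName, DeptNo entries.
Rows 1 and 2 agree on DeptNo; apply DeptNo→Client and equate their Client entries.
Rows 2 and 3 agree on PName, MName; apply PName, MName→MgrID and equate their MgrID entries.
Rows 1 and 2 agree on Client; apply Client→PName, MgrID and equate their PName, MgrID entries.
Row 1 is now all distinguished symbols — the join is lossless.

Yes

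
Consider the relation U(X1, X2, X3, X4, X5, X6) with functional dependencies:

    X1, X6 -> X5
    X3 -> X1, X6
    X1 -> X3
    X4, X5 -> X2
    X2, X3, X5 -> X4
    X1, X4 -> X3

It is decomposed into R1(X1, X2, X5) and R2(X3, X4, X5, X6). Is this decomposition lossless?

No

Common attributes: R1 ∩ R2 = {X5}.
No dependency enlarges {X5}, so (X5)⁺ = {X5}.
The closure contains neither all of R1 = {X1, X2, X5} nor all of R2 = {X3, X4, X5, X6}, so the common attributes are not a superkey of either fragment. The join is lossy.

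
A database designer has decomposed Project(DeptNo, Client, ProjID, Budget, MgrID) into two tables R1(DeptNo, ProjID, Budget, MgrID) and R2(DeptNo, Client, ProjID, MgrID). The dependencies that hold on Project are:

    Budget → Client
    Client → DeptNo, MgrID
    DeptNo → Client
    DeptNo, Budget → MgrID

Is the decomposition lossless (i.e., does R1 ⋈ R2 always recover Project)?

Yes

Common attributes: R1 ∩ R2 = {DeptNo, ProjID, MgrID}.
Closure of {DeptNo, ProjID, MgrID}: DeptNo → Client applies, adding Client. So (DeptNo, ProjID, MgrID)⁺ = {DeptNo, Client, ProjID, MgrID}.
This closure contains every attribute of R2, so R1 ∩ R2 → R2. The join is lossless.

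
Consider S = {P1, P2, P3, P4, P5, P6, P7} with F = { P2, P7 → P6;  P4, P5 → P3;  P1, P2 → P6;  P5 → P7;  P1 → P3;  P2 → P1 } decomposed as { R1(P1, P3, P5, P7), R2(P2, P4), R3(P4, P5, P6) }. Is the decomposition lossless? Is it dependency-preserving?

Lossless test (chase): Rows 1 and 3 agree on P5; apply P5→P7 and equate their P7 entries. No row becomes fully distinguished — the join is lossy.
Dependency preservation: the restricted closure of {P2, P7} across the fragments never reaches {P6}, so P2, P7 → P6 cannot be enforced without a join — not preserved.

lossy and not dependency-preserving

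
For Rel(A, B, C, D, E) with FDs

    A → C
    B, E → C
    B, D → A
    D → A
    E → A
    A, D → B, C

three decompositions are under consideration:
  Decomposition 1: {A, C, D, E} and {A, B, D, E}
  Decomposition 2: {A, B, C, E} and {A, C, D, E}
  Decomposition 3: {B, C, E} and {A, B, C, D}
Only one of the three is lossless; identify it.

Decomposition 1: common = {A, D, E}, closure = {A, B, C, D, E} → lossless.
Decomposition 2: common = {A, C, E}, closure = {A, C, E} → lossy.
Decomposition 3: common = {B, C}, closure = {B, C} → lossy.

Decomposition 1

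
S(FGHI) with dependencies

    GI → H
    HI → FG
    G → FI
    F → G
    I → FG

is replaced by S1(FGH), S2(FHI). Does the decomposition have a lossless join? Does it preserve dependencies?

Lossless test: (FH)⁺ = {FGHI}, which contains all of one fragment — lossless.
Dependency preservation: GI → H; HI → FG; G → FI; I → FG are not contained in any single fragment, but the restricted closure of each left-hand side across the fragments still reaches the right-hand side; the remaining FDs each lie inside some fragment. All dependencies are preserved.

lossless and dependency-preserving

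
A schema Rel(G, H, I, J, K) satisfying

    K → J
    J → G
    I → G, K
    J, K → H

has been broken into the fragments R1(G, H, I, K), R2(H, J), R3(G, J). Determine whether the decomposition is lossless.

Chase test. Columns are G, H, I, J, K; row i has aⱼ where attribute j ∈ Ri, else bᵢⱼ.
Initial tableau (one row per fragment):
  row 1: a1 a2 a3 b14 a5
  row 2: b21 a2 b23 a4 b25
  row 3: a1 b32 b33 a4 b35
Rows 2 and 3 agree on J; apply J→G and equate their G entries.
No row becomes fully distinguished — the join is lossy.

No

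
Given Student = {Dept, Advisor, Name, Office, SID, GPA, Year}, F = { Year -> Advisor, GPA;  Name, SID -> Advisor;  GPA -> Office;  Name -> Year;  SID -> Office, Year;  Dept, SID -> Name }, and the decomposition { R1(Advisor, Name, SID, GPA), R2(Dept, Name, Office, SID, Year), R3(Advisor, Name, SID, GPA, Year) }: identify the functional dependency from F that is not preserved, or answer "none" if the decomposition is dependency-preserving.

Check GPA → Office: no single fragment contains all of {Office, GPA}, and the restricted closure of {GPA} across the fragments never reaches {Office}.
Year → Advisor, GPA is preserved.
Name, SID → Advisor is preserved.
Name → Year is preserved.
SID → Office, Year is preserved.
Dept, SID → Name is preserved.

GPA -> Office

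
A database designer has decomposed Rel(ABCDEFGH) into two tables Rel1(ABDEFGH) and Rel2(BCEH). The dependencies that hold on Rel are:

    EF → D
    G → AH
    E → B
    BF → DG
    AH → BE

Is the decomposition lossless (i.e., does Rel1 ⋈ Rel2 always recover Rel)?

No

Common attributes: Rel1 ∩ Rel2 = {BEH}.
No dependency enlarges {BEH}, so (BEH)⁺ = {BEH}.
The closure contains neither all of Rel1 = {ABDEFGH} nor all of Rel2 = {BCEH}, so the common attributes are not a superkey of either fragment. The join is lossy.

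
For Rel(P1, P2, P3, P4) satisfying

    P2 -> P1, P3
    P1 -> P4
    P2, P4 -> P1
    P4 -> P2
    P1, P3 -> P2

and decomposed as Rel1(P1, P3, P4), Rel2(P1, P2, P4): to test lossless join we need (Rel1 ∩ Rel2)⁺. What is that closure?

Rel1 ∩ Rel2 = {P1, P4}.
P4 → P2 applies, adding P2
P2 → P1, P3 applies, adding P3
Closure: {P1, P2, P3, P4}.

P1, P2, P3, P4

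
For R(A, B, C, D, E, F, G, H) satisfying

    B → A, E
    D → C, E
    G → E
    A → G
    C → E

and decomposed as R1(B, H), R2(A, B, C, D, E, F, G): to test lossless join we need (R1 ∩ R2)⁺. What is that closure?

R1 ∩ R2 = {B}.
B → A, E applies, adding A, E
A → G applies, adding G
Closure: {A, B, E, G}.

A, B, E, G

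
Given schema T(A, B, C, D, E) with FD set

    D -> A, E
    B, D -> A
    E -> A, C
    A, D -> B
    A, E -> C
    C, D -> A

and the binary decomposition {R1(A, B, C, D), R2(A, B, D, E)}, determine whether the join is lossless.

Yes

Common attributes: R1 ∩ R2 = {A, B, D}.
Closure of {A, B, D}: D → A, E applies, adding E; E → A, C applies, adding C. So (A, B, D)⁺ = {A, B, C, D, E}.
This closure contains every attribute of R1, so R1 ∩ R2 → R1. The join is lossless.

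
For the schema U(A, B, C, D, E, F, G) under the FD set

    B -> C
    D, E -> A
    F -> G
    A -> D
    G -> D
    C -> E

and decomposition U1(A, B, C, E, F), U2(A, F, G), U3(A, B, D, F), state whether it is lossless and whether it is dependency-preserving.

Lossless test (chase): Rows 1 and 3 agree on B; apply B→C and equate their C entries. Rows 1 and 2 agree on F; apply F→G and equate their G entries. Rows 1 and 3 agree on F; apply F→G and equate their G entries. Rows 1 and 2 agree on A; apply A→D and equate their D entries. Rows 1 and 3 agree on A; apply A→D and equate their D entries. Rows 1 and 3 agree on C; apply C→E and equate their E entries. Row 1 is now all distinguished symbols — the join is lossless.
Dependency preservation: the restricted closure of {D, E} across the fragments never reaches {A}, so D, E → A cannot be enforced without a join — not preserved.

lossless but not dependency-preserving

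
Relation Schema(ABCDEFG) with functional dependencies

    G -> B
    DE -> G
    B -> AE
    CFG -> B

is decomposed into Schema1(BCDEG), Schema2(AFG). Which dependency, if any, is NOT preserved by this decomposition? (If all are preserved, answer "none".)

B -> AE

Check B → AE: no single fragment contains all of {ABE}, and the restricted closure of {B} across the fragments never reaches {AE}.
G → B is preserved.
DE → G is preserved.
CFG → B is preserved.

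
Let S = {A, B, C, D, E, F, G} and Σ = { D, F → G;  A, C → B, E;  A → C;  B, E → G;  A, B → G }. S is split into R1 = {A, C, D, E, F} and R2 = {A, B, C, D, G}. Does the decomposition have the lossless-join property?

Common attributes: R1 ∩ R2 = {A, C, D}.
Closure of {A, C, D}: A, C → B, E applies, adding B, E; B, E → G applies, adding G. So (A, C, D)⁺ = {A, B, C, D, E, G}.
This closure contains every attribute of R2, so R1 ∩ R2 → R2. The join is lossless.

Yes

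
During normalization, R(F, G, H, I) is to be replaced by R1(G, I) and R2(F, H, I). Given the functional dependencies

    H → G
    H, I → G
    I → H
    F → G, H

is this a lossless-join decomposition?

Common attributes: R1 ∩ R2 = {I}.
Closure of {I}: I → H applies, adding H; H → G applies, adding G. So (I)⁺ = {G, H, I}.
This closure contains every attribute of R1, so R1 ∩ R2 → R1. The join is lossless.

Yes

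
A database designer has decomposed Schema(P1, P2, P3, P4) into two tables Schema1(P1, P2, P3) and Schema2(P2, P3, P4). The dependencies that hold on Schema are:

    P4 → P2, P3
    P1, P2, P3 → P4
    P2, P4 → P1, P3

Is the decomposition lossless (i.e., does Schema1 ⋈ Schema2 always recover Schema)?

Common attributes: Schema1 ∩ Schema2 = {P2, P3}.
No dependency enlarges {P2, P3}, so (P2, P3)⁺ = {P2, P3}.
The closure contains neither all of Schema1 = {P1, P2, P3} nor all of Schema2 = {P2, P3, P4}, so the common attributes are not a superkey of either fragment. The join is lossy.

No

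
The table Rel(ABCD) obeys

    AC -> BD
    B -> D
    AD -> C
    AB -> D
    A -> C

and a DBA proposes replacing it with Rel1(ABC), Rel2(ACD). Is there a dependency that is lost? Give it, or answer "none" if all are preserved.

B -> D

Check B → D: no single fragment contains all of {BD}, and the restricted closure of {B} across the fragments never reaches {D}.
AC → BD is preserved.
AD → C is preserved.
AB → D is preserved.
A → C is preserved.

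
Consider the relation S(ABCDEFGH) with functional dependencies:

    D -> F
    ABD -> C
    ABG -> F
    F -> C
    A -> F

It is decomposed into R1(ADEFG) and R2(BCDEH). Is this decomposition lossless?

No

Common attributes: R1 ∩ R2 = {DE}.
Closure of {DE}: D → F applies, adding F; F → C applies, adding C. So (DE)⁺ = {CDEF}.
The closure contains neither all of R1 = {ADEFG} nor all of R2 = {BCDEH}, so the common attributes are not a superkey of either fragment. The join is lossy.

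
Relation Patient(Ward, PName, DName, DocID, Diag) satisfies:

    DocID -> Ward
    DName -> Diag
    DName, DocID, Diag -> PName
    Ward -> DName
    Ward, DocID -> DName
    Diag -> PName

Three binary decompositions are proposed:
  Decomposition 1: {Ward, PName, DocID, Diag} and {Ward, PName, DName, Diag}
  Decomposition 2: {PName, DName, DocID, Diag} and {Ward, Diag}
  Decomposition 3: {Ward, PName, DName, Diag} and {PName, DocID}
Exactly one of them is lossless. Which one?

Decomposition 1

Decomposition 1: common = {Ward, PName, Diag}, closure = {Ward, PName, DName, Diag} → lossless.
Decomposition 2: common = {Diag}, closure = {PName, Diag} → lossy.
Decomposition 3: common = {PName}, closure = {PName} → lossy.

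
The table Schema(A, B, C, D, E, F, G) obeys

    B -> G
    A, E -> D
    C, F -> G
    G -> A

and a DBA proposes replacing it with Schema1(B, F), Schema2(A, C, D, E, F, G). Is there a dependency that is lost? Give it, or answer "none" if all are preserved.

B -> G

Check B → G: no single fragment contains all of {B, G}, and the restricted closure of {B} across the fragments never reaches {G}.
A, E → D is preserved.
C, F → G is preserved.
G → A is preserved.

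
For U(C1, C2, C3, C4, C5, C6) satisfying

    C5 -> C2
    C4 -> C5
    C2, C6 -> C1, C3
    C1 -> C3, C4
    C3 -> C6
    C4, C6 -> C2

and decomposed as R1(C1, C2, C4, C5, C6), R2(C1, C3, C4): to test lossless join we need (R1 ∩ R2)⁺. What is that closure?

C1, C2, C3, C4, C5, C6

R1 ∩ R2 = {C1, C4}.
C4 → C5 applies, adding C5
C1 → C3, C4 applies, adding C3
C3 → C6 applies, adding C6
C4, C6 → C2 applies, adding C2
Closure: {C1, C2, C3, C4, C5, C6}.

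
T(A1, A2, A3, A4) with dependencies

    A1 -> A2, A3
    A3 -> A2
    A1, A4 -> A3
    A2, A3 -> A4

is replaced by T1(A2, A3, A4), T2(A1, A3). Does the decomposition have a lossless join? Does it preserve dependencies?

lossless and dependency-preserving

Lossless test: (A3)⁺ = {A2, A3, A4}, which contains all of one fragment — lossless.
Dependency preservation: A1 → A2, A3; A1, A4 → A3 are not contained in any single fragment, but the restricted closure of each left-hand side across the fragments still reaches the right-hand side; the remaining FDs each lie inside some fragment. All dependencies are preserved.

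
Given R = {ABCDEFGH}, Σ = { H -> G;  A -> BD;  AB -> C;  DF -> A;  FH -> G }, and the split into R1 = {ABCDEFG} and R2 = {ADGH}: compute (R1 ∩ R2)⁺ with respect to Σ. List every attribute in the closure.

R1 ∩ R2 = {ADG}.
A → BD applies, adding B
AB → C applies, adding C
Closure: {ABCDG}.

ABCDG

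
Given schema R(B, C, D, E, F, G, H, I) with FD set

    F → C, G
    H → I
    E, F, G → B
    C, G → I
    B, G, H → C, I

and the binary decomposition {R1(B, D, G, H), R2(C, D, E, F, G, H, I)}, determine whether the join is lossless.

No

Common attributes: R1 ∩ R2 = {D, G, H}.
Closure of {D, G, H}: H → I applies, adding I. So (D, G, H)⁺ = {D, G, H, I}.
The closure contains neither all of R1 = {B, D, G, H} nor all of R2 = {C, D, E, F, G, H, I}, so the common attributes are not a superkey of either fragment. The join is lossy.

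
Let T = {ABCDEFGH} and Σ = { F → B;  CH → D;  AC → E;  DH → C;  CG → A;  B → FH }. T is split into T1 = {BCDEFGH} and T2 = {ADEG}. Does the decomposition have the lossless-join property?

No

Common attributes: T1 ∩ T2 = {DEG}.
No dependency enlarges {DEG}, so (DEG)⁺ = {DEG}.
The closure contains neither all of T1 = {BCDEFGH} nor all of T2 = {ADEG}, so the common attributes are not a superkey of either fragment. The join is lossy.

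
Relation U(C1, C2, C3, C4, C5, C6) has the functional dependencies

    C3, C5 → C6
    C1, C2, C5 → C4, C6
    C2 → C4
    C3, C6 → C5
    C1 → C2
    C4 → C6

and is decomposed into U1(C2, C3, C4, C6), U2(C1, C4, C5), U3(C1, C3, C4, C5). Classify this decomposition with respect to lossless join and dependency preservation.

lossy and not dependency-preserving

Lossless test (chase): Rows 2 and 3 agree on C1; apply C1→C2 and equate their C2 entries. Rows 1 and 2 agree on C4; apply C4→C6 and equate their C6 entries. Rows 1 and 3 agree on C4; apply C4→C6 and equate their C6 entries. Rows 1 and 3 agree on C3, C6; apply C3, C6→C5 and equate their C5 entries. No row becomes fully distinguished — the join is lossy.
Dependency preservation: the restricted closure of {C3, C5} across the fragments never reaches {C6}, so C3, C5 → C6 cannot be enforced without a join — not preserved.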